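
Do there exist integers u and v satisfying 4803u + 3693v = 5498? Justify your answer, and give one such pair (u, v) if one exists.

gcd(4803, 3693) = 3, so every integer of the form 4803u + 3693v is a multiple of 3.
However 5498 leaves remainder 2 on division by 3.
So the equation is unsolvable over ℤ.

No such integers exist.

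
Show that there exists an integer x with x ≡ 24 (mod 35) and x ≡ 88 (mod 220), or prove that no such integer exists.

There is no such integer.

gcd(35, 220) = 5. If x ≡ 24 (mod 35) and x ≡ 88 (mod 220), then x ≡ 24 (mod 5) and x ≡ 88 (mod 5).
However 24 ≡ 4 and 88 ≡ 3 (mod 5), and 4 ≠ 3.
So no integer satisfies both congruences.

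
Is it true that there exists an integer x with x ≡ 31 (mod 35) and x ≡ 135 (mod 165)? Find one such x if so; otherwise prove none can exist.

gcd(35, 165) = 5. If x ≡ 31 (mod 35) and x ≡ 135 (mod 165), then x ≡ 31 (mod 5) and x ≡ 135 (mod 5).
But 31 mod 5 = 1 while 135 mod 5 = 0, a contradiction.
Hence the system has no solution.

No such integer exists.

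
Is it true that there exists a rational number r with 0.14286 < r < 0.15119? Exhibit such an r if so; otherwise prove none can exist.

r = 3/20

Multiplying by 20: 20·0.14286 = 2.85720 and 20·0.15119 = 3.02380, so the integer 3 lies strictly between them.
Hence 3/20 is a rational number with 0.14286 < 3/20 < 0.15119.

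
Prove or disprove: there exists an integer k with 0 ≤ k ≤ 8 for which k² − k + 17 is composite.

The values for k = 0, 1, …, 8 are 17, 17, 19, 23, 29, 37, 47, 59, 73, and each of these is prime.
So no value in the range makes the expression composite.

There is no such integer k in that range.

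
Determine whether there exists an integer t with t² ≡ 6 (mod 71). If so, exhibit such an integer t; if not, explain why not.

t = 52 works: 52² = 2704, and 2704 − 6 = 2698 = 38·71.

t = 52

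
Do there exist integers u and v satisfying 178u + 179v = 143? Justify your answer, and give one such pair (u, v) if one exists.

Since gcd(178, 179) = 1, every integer is an integer combination of 178 and 179.
Euclidean algorithm: 179 = 1·178 + 1, 178 = 178·1 + 0.
Unwinding: 1 = 179 − 1·178, i.e. 178·(-1) + 179·1 = 1.
Times 143: 178·(-143) + 179·143 = 143, so (-143, 143) solves it.
Adding 1·179 to u and subtracting 1·178 from v gives the tidier solution (36, -35).
Check: 178·36 + 179·(-35) = 6408 − 6265 = 143. ✓

u = 36, v = -35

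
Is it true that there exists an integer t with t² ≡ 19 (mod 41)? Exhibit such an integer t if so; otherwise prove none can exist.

Apply Euler's criterion with the prime 41: 19 is a quadratic residue iff 19^20 ≡ 1 (mod 41), and a non-residue iff it is ≡ −1.
Repeated squaring mod 41: 19^2 = 361 ≡ 33; 19^4 ≡ 33² = 1089 ≡ 23; 19^8 ≡ 23² = 529 ≡ 37; 19^16 ≡ 37² = 1369 ≡ 16.
Since 20 = 16 + 4, 19^20 ≡ 16 · 23; multiplying out mod 41: 16·23 = 368 ≡ 40. Thus 19^20 ≡ 40 ≡ −1 (mod 41).
The value −1 means 19 is a non-residue modulo 41, so t² ≡ 19 (mod 41) is impossible.

No, no such integer exists.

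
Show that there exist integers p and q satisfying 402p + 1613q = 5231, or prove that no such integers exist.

402 and 1613 are coprime, so 402p + 1613q ranges over all of ℤ.
Dividing repeatedly: 1613 = 4·402 + 5, 402 = 80·5 + 2, 5 = 2·2 + 1, 2 = 2·1 + 0.
Unwinding: 1 = 5 − 2·2 = 5 − 2·(402 − 80·5) = −2·402 + 161·5 = −2·402 + 161·(1613 − 4·402) = 161·1613 − 646·402, i.e. 402·(-646) + 1613·161 = 1.
Times 5231: 402·(-3379226) + 1613·842191 = 5231, so (-3379226, 842191) solves it.
The general solution is p = -3379226 + 1613k, q = 842191 − 402k; taking k = 2095 gives the smaller pair p = 9, q = 1.
Check: 402·9 + 1613·1 = 3618 + 1613 = 5231. ✓

p = 9, q = 1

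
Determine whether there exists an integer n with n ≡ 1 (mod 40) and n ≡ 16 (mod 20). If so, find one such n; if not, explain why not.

gcd(40, 20) = 20. If n ≡ 1 (mod 40) and n ≡ 16 (mod 20), then n ≡ 1 (mod 20) and n ≡ 16 (mod 20).
These are incompatible: 1 − 16 = -15 is not divisible by 20.
Therefore no such n exists.

No such integer exists.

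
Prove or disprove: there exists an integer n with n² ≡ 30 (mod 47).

Apply Euler's criterion with the prime 47: 30 is a quadratic residue iff 30^23 ≡ 1 (mod 47), and a non-residue iff it is ≡ −1.
Squaring successively (mod 47): 30^2 = 900 ≡ 7; 30^4 ≡ 7² = 49 ≡ 2; 30^8 ≡ 2² = 4 ≡ 4; 30^16 ≡ 4² = 16 ≡ 16.
Since 23 = 16 + 4 + 2 + 1, 30^23 ≡ 16 · 2 · 7 · 30; multiplying out mod 47: 16·2 = 32 ≡ 32, then 32·7 = 224 ≡ 36, then 36·30 = 1080 ≡ 46. Thus 30^23 ≡ 46 ≡ −1 (mod 47).
The value −1 means 30 is a non-residue modulo 47, so n² ≡ 30 (mod 47) is impossible.

No such integer exists.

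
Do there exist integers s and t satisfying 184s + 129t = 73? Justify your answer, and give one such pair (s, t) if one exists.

Since gcd(184, 129) = 1, every integer is an integer combination of 184 and 129.
Euclidean algorithm: 184 = 1·129 + 55, 129 = 2·55 + 19, 55 = 2·19 + 17, 19 = 1·17 + 2, 17 = 8·2 + 1, 2 = 2·1 + 0.
Unwinding: 1 = 17 − 8·2 = 17 − 8·(19 − 1·17) = −8·19 + 9·17 = −8·19 + 9·(55 − 2·19) = 9·55 − 26·19 = 9·55 − 26·(129 − 2·55) = −26·129 + 61·55 = −26·129 + 61·(184 − 1·129) = 61·184 − 87·129, i.e. 184·61 + 129·(-87) = 1.
Multiplying through by 73: s = 61·73 = 4453, t = (-87)·73 = -6351 is a solution.
Shifting by a multiple of (129, −184) keeps it a solution: s = 4453 − 34·129 = 67, t = -6351 + 34·184 = -95.
Check: 184·67 + 129·(-95) = 12328 − 12255 = 73. ✓

s = 67, t = -95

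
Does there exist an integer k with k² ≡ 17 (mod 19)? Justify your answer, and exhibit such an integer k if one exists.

k = 13

k = 13 works: 13² = 169, and 169 − 17 = 152 = 8·19.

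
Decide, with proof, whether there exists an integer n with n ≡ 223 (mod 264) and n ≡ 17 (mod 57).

gcd(264, 57) = 3. If n ≡ 223 (mod 264) and n ≡ 17 (mod 57), then n ≡ 223 (mod 3) and n ≡ 17 (mod 3).
These are incompatible: 223 − 17 = 206 is not divisible by 3.
Hence the system has no solution.

There is no such integer.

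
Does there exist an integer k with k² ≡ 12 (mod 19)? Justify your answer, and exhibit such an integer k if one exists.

Since (19 − k)² ≡ k² (mod 19), it suffices to square k = 0, 1, …, 9: the residues are 0, 1, 4, 9, 16, 6, 17, 11, 7, 5.
So the quadratic residues mod 19 are {0, 1, 4, 5, 6, 7, 9, 11, 16, 17}, and 12 is not among them.
Hence no integer k has k² ≡ 12 (mod 19).

No such integer exists.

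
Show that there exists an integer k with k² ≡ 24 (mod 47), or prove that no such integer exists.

k = 20 works: 20² = 400, and 400 − 24 = 376 = 8·47.

k = 20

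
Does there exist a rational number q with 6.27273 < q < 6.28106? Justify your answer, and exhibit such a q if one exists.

Multiplying by 18: 18·6.27273 = 112.90914 and 18·6.28106 = 113.05908, so the integer 113 lies strictly between them.
Dividing back, 6.27273 < 113/18 < 6.28106, and 113/18 is rational.

q = 113/18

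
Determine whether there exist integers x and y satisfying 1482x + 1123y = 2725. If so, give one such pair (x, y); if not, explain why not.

x = 42, y = -53

Since gcd(1482, 1123) = 1, every integer is an integer combination of 1482 and 1123.
Euclidean algorithm: 1482 = 1·1123 + 359, 1123 = 3·359 + 46, 359 = 7·46 + 37, 46 = 1·37 + 9, 37 = 4·9 + 1, 9 = 9·1 + 0.
Working back up the chain: 1 = 37 − 4·9 = 37 − 4·(46 − 1·37) = −4·46 + 5·37 = −4·46 + 5·(359 − 7·46) = 5·359 − 39·46 = 5·359 − 39·(1123 − 3·359) = −39·1123 + 122·359 = −39·1123 + 122·(1482 − 1·1123) = 122·1482 − 161·1123. So 1482·122 + 1123·(-161) = 1.
Times 2725: 1482·332450 + 1123·(-438725) = 2725, so (332450, -438725) solves it.
Subtracting 296·1123 from x and adding 296·1482 to y gives the tidier solution (42, -53).
Check: 1482·42 + 1123·(-53) = 62244 − 59519 = 2725. ✓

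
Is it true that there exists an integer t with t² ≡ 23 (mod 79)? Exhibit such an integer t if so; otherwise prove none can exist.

t = 55

Take t = 55. Then 55² = 3025 = 38·79 + 23, so 55² ≡ 23 (mod 79).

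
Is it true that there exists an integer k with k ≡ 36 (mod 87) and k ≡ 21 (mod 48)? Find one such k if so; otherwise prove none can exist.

Here gcd(87, 48) = 3, and both 36 and 21 leave remainder 0 mod 3, so the system is consistent.
List candidates k ≡ 36 (mod 87): 36, 123, 210, 297, 384, 471, 558, 645. Modulo 48 these are 36, 27, 18, 9, 0, 39, 30, 21; 645 gives 21 as required.
Indeed 645 ≡ 36 (mod 87) and 645 ≡ 21 (mod 48).

k = 645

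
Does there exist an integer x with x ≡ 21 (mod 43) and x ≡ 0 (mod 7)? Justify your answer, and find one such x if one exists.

gcd(43, 7) = 1, so the Chinese Remainder Theorem guarantees exactly one residue class mod 301 satisfying both.
Any solution of the first congruence is x = 21 + 43t; substituting into the second, 43t ≡ 0 − 21 ≡ 0 (mod 7).
43 ≡ 1 (mod 7), so this reads 1t ≡ 0 (mod 7). t = 0 satisfies this.
Taking t = 0 gives x = 21 + 43·0 = 21.
Indeed 21 ≡ 21 (mod 43) and 21 ≡ 0 (mod 7).

x = 21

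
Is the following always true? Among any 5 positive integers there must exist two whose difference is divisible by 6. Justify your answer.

No, the set {6, 7, 8, 9, 10} is a counterexample.

Take the 5 consecutive integers 6, 7, …, 10: their residues mod 6 are all distinct because 5 ≤ 6.
The differences between them range over 1, …, 4, none of which is divisible by 6.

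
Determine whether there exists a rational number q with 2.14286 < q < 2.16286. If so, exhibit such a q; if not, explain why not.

Multiplying by 13: 13·2.14286 = 27.85718 and 13·2.16286 = 28.11718, so the integer 28 lies strictly between them.
Hence 28/13 is a rational number with 2.14286 < 28/13 < 2.16286.

q = 28/13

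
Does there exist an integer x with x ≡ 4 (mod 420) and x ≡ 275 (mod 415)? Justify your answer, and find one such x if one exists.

No such integer exists.

gcd(420, 415) = 5. If x ≡ 4 (mod 420) and x ≡ 275 (mod 415), then x ≡ 4 (mod 5) and x ≡ 275 (mod 5).
However 4 ≡ 4 and 275 ≡ 0 (mod 5), and 4 ≠ 0.
So no integer satisfies both congruences.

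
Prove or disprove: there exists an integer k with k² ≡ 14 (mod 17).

No, no such integer exists.

Computing k² mod 17 for k = 0, 1, …, 8 (enough, by the symmetry k ↦ 17 − k) gives 0, 1, 4, 9, 16, 8, 2, 15, 13.
So the quadratic residues mod 17 are {0, 1, 2, 4, 8, 9, 13, 15, 16}, and 14 is not among them.
Therefore k² ≡ 14 (mod 17) has no solution.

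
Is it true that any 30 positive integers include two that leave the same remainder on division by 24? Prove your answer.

Yes.

Each integer lies in one of the 24 residue classes modulo 24.
With 30 integers and only 24 classes, the pigeonhole principle forces two of them, say a and b, into the same class.
So a and b have equal remainders mod 24, which is exactly what was to be shown.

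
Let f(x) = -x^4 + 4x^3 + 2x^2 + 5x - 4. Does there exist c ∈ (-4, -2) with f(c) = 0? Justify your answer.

No such root exists.

f(-4) = -504 and f(-2) = -54, both negative, so a sign-change argument is unavailable; we show f keeps this sign on the whole interval.
Substitute x = -2 − u, where 0 < u < 2 on the interval. Expanding, f(-2 − u) = -u^4 - 12u^3 - 46u^2 - 77u - 54.
All 5 nonzero coefficients of this polynomial in u are negative; hence for u > 0 the value is a sum of negative terms (the constant -54 among them).
So f is strictly negative on (-4, -2); no root exists in the interval.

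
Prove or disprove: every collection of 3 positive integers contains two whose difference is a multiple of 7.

Try 3 consecutive integers, 15, 16, 17. Their remainders mod 7 are 1, 2, 3 — pairwise different, as any 3 ≤ 7 consecutive integers have distinct residues.
Any two of them differ by at most 2 < 7 and by at least 1, so no difference is a multiple of 7.

No, the set {15, 16, 17} is a counterexample.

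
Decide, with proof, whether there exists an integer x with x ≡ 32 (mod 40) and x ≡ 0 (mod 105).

gcd(40, 105) = 5. If x ≡ 32 (mod 40) and x ≡ 0 (mod 105), then x ≡ 32 (mod 5) and x ≡ 0 (mod 5).
These are incompatible: 32 − 0 = 32 is not divisible by 5.
Therefore no such x exists.

No, no such integer exists.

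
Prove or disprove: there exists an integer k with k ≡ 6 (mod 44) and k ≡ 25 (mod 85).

k = 1810

gcd(44, 85) = 1, so the Chinese Remainder Theorem guarantees exactly one residue class mod 3740 satisfying both.
Any solution of the first congruence is k = 6 + 44t; substituting into the second, 44t ≡ 25 − 6 ≡ 19 (mod 85).
Note 44·29 = 1276 ≡ 1 (mod 85) (as 1276 − 1 = 15·85), so 44⁻¹ ≡ 29.
Therefore t ≡ 29·19 = 551 ≡ 41 (mod 85).
With t = 41: k = 6 + 44·41 = 1810.
Check: 1810 mod 44 = 6, 1810 mod 85 = 25. ✓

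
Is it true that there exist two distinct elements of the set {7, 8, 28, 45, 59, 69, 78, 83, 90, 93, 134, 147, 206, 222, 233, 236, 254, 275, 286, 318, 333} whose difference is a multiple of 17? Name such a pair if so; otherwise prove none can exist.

Reduce each element mod 17: 7↦7, 8↦8, 28↦11, 45↦11, 59↦8, 69↦1, 78↦10, 83↦15, 90↦5, 93↦8, 134↦15, 147↦11, 206↦2, 222↦1, 233↦12, 236↦15, 254↦16, 275↦3, 286↦14, 318↦12, 333↦10. The residue 8 repeats (at 8 and 59), and 59 − 8 = 51 = 3·17.

The pair (8, 59) works.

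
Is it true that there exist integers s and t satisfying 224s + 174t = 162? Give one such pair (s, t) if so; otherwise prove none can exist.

Every value of 224s + 174t is a multiple of gcd(224, 174) = 2; since 2 ∣ 162, solutions exist.
Dividing through by 2 reduces the equation to 112s + 87t = 81.
Euclidean algorithm: 112 = 1·87 + 25, 87 = 3·25 + 12, 25 = 2·12 + 1, 12 = 12·1 + 0.
Unwinding: 1 = 25 − 2·12 = 25 − 2·(87 − 3·25) = −2·87 + 7·25 = −2·87 + 7·(112 − 1·87) = 7·112 − 9·87, i.e. 112·7 + 87·(-9) = 1.
Multiplying through by 81: s = 7·81 = 567, t = (-9)·81 = -729 is a solution.
Subtracting 6·87 from s and adding 6·112 to t gives the tidier solution (45, -57).
Indeed 224·45 + 174·(-57) = 10080 − 9918 = 162.

s = 45, t = -57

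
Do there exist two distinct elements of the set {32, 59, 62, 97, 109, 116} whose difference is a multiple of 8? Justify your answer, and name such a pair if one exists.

There is no such pair.

Two integers differ by a multiple of 8 exactly when they have the same residue mod 8. The residues are 32↦0, 59↦3, 62↦6, 97↦1, 109↦5, 116↦4.
No residue repeats among the 6 elements, so no pair has difference ≡ 0 (mod 8).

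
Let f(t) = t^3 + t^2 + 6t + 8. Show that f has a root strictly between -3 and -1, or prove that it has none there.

f(-3) = -28 and f(-1) = 2, which have opposite signs.
Since f is a polynomial it is continuous on [-3, -1].
By the Intermediate Value Theorem, f takes the value 0 somewhere in the open interval.

Such a root exists.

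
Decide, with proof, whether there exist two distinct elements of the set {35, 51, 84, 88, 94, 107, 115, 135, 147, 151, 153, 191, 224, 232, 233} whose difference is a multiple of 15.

No, no such pair exists.

Residues mod 15: 35↦5, 51↦6, 84↦9, 88↦13, 94↦4, 107↦2, 115↦10, 135↦0, 147↦12, 151↦1, 153↦3, 191↦11, 224↦14, 232↦7, 233↦8.
No residue repeats among the 15 elements, so no pair has difference ≡ 0 (mod 15).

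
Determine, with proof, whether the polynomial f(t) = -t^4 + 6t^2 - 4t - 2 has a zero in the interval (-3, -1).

Yes, f has a root in the interval.

f(-3) = -17 and f(-1) = 7, which have opposite signs.
As a polynomial, f is continuous on every closed interval.
By the Intermediate Value Theorem f must vanish at some point of (-3, -1).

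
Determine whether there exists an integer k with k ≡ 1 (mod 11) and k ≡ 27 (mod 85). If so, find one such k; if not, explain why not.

gcd(11, 85) = 1, so the Chinese Remainder Theorem guarantees exactly one residue class mod 935 satisfying both.
Write k = 1 + 11t and require 1 + 11t ≡ 27 (mod 85), i.e. 11t ≡ 26 (mod 85).
Invert 11 mod 85 by the Euclidean algorithm: 85 = 7·11 + 8, 11 = 1·8 + 3, 8 = 2·3 + 2, 3 = 1·2 + 1, 2 = 2·1 + 0; back-substituting, 1 = 3 − 1·2 = 3 − (8 − 2·3) = −8 + 3·3 = −8 + 3·(11 − 1·8) = 3·11 − 4·8 = 3·11 − 4·(85 − 7·11) = −4·85 + 31·11. Hence 11·31 ≡ 1, so 11⁻¹ ≡ 31 (mod 85).
Therefore t ≡ 31·26 = 806 ≡ 41 (mod 85).
Taking t = 41 gives k = 1 + 11·41 = 452.
Verify: 452 = 41·11 + 1 and 452 = 5·85 + 27. ✓

k = 452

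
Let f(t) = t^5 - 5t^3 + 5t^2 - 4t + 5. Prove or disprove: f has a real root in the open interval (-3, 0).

Yes, f has a root in the interval.

f(-3) = -46 and f(0) = 5, which have opposite signs.
Since f is a polynomial it is continuous on [-3, 0].
By the Intermediate Value Theorem, f takes the value 0 somewhere in the open interval.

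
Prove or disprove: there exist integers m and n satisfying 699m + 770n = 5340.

m = 120, n = -102

699 and 770 are coprime, so 699m + 770n ranges over all of ℤ.
Run the Euclidean algorithm on 770 and 699: 770 = 1·699 + 71, 699 = 9·71 + 60, 71 = 1·60 + 11, 60 = 5·11 + 5, 11 = 2·5 + 1, 5 = 5·1 + 0.
Back-substituting, 1 = 11 − 2·5 = 11 − 2·(60 − 5·11) = −2·60 + 11·11 = −2·60 + 11·(71 − 1·60) = 11·71 − 13·60 = 11·71 − 13·(699 − 9·71) = −13·699 + 128·71 = −13·699 + 128·(770 − 1·699) = 128·770 − 141·699; that is, 699·(-141) + 770·128 = 1.
Scaling by 5340 gives the particular solution (m, n) = (-752940, 683520).
The general solution is m = -752940 + 770k, n = 683520 − 699k; taking k = 978 gives the smaller pair m = 120, n = -102.
Check: 699·120 + 770·(-102) = 83880 − 78540 = 5340. ✓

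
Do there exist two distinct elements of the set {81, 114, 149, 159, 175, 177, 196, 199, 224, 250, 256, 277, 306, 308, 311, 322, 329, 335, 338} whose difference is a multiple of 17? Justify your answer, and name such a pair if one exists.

Yes: 81 and 149.

Both 81 and 149 leave remainder 13 on division by 17; their difference 68 = 4·17 is a multiple of 17.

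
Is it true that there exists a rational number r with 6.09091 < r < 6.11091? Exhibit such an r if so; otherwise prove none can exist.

r = 61/10

Multiplying by 10: 10·6.09091 = 60.90910 and 10·6.11091 = 61.10910, so the integer 61 lies strictly between them.
Hence 61/10 is a rational number with 6.09091 < 61/10 < 6.11091.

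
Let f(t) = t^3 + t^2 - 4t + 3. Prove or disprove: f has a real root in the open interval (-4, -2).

Yes, f has a root in the interval.

f(-4) = -29 and f(-2) = 7, which have opposite signs.
Since f is a polynomial it is continuous on [-4, -2].
By the Intermediate Value Theorem, f takes the value 0 somewhere in the open interval.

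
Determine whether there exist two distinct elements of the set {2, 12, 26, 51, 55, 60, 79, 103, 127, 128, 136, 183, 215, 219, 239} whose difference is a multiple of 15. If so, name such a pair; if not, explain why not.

Reduce each element modulo 15: 2↦2, 12↦12, 26↦11, 51↦6, 55↦10, 60↦0, 79↦4, 103↦13, 127↦7, 128↦8, 136↦1, 183↦3, 215↦5, 219↦9, 239↦14.
No residue repeats among the 15 elements, so no pair has difference ≡ 0 (mod 15).

No such pair exists.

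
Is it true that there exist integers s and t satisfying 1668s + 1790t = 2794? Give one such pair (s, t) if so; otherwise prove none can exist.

s = 608, t = -565

gcd(1668, 1790) = 2, and 2 divides 2794, so integer solutions exist.
Dividing through by 2 reduces the equation to 834s + 895t = 1397.
Dividing repeatedly: 895 = 1·834 + 61, 834 = 13·61 + 41, 61 = 1·41 + 20, 41 = 2·20 + 1, 20 = 20·1 + 0.
Unwinding: 1 = 41 − 2·20 = 41 − 2·(61 − 1·41) = −2·61 + 3·41 = −2·61 + 3·(834 − 13·61) = 3·834 − 41·61 = 3·834 − 41·(895 − 1·834) = −41·895 + 44·834, i.e. 834·44 + 895·(-41) = 1.
Times 1397: 834·61468 + 895·(-57277) = 1397, so (61468, -57277) solves it.
Subtracting 68·895 from s and adding 68·834 to t gives the tidier solution (608, -565).
Indeed 1668·608 + 1790·(-565) = 1014144 − 1011350 = 2794.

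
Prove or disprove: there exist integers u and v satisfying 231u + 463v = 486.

u = 417, v = -207

Since gcd(231, 463) = 1, every integer is an integer combination of 231 and 463.
Euclidean algorithm: 463 = 2·231 + 1, 231 = 231·1 + 0.
Back-substituting, 1 = 463 − 2·231; that is, 231·(-2) + 463·1 = 1.
Scaling by 486 gives the particular solution (u, v) = (-972, 486).
Adding 3·463 to u and subtracting 3·231 from v gives the tidier solution (417, -207).
Indeed 231·417 + 463·(-207) = 96327 − 95841 = 486.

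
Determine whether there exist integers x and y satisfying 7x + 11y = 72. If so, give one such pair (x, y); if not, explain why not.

x = 4, y = 4

7 and 11 are coprime, so 7x + 11y ranges over all of ℤ.
Euclidean algorithm: 11 = 1·7 + 4, 7 = 1·4 + 3, 4 = 1·3 + 1, 3 = 3·1 + 0.
Working back up the chain: 1 = 4 − 1·3 = 4 − (7 − 1·4) = −7 + 2·4 = −7 + 2·(11 − 1·7) = 2·11 − 3·7. So 7·(-3) + 11·2 = 1.
Times 72: 7·(-216) + 11·144 = 72, so (-216, 144) solves it.
Adding 20·11 to x and subtracting 20·7 from y gives the tidier solution (4, 4).
Indeed 7·4 + 11·4 = 28 + 44 = 72.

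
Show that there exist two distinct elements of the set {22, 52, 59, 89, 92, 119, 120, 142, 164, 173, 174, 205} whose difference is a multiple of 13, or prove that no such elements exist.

There is no such pair.

Reduce each element modulo 13: 22↦9, 52↦0, 59↦7, 89↦11, 92↦1, 119↦2, 120↦3, 142↦12, 164↦8, 173↦4, 174↦5, 205↦10.
These 12 residues are pairwise different, hence no difference of two elements is divisible by 13.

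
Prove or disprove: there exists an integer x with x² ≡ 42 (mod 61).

x = 15

x = 15 works: 15² = 225, and 225 − 42 = 183 = 3·61.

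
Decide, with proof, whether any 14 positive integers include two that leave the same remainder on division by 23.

Consider the 14 integers 47, 48, …, 60. They lie in distinct residue classes modulo 23, since 14 ≤ 23.
Hence this collection has no pair with equal remainders mod 23, disproving the claim.

No, the set {47, 48, 49, 50, 51, 52, 53, 54, 55, 56, 57, 58, 59, 60} is a counterexample.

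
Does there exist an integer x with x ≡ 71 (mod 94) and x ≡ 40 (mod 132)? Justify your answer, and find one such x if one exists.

No, no such integer exists.

Both moduli are multiples of 2 = gcd(94, 132), so any solution would satisfy x ≡ 71 and x ≡ 40 modulo 2 simultaneously.
But 71 mod 2 = 1 while 40 mod 2 = 0, a contradiction.
So no integer satisfies both congruences.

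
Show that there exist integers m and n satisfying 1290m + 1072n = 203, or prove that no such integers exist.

gcd(1290, 1072) = 2, so every integer of the form 1290m + 1072n is a multiple of 2.
However 203 leaves remainder 1 on division by 2.
So the equation is unsolvable over ℤ.

No such integers exist.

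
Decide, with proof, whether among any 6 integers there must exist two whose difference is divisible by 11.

No, the set {39, 40, 41, 42, 43, 44} is a counterexample.

Take the 6 consecutive integers 39, 40, …, 44: their residues mod 11 are all distinct because 6 ≤ 11.
Any two of them differ by at most 5 < 11 and by at least 1, so no difference is a multiple of 11.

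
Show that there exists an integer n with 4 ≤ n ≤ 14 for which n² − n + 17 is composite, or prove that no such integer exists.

The values for n = 4, 5, …, 14 are 29, 37, 47, 59, 73, 89, 107, 127, 149, 173, 199, and each of these is prime.
So no value in the range makes the expression composite.

There is no such integer n in that range.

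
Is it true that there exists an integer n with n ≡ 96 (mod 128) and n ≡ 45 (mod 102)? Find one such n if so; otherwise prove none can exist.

gcd(128, 102) = 2. If n ≡ 96 (mod 128) and n ≡ 45 (mod 102), then n ≡ 96 (mod 2) and n ≡ 45 (mod 2).
However 96 ≡ 0 and 45 ≡ 1 (mod 2), and 0 ≠ 1.
Therefore no such n exists.

There is no such integer.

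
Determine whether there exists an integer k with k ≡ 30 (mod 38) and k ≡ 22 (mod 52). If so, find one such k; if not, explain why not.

k = 334

The moduli are not coprime: gcd(38, 52) = 2. Compatibility requires 2 ∣ (22 − 30) = -8, which holds, so solutions exist.
Put k = 30 + 38t, so we need 38t ≡ 44 (mod 52), equivalently (divide by 2) 19t ≡ 22 (mod 26).
Invert 19 mod 26 by the Euclidean algorithm: 26 = 1·19 + 7, 19 = 2·7 + 5, 7 = 1·5 + 2, 5 = 2·2 + 1, 2 = 2·1 + 0; back-substituting, 1 = 5 − 2·2 = 5 − 2·(7 − 1·5) = −2·7 + 3·5 = −2·7 + 3·(19 − 2·7) = 3·19 − 8·7 = 3·19 − 8·(26 − 1·19) = −8·26 + 11·19. Hence 19·11 ≡ 1, so 19⁻¹ ≡ 11 (mod 26).
Therefore t ≡ 11·22 = 242 ≡ 8 (mod 26).
Then k = 30 + 38·8 = 334.
Indeed 334 ≡ 30 (mod 38) and 334 ≡ 22 (mod 52).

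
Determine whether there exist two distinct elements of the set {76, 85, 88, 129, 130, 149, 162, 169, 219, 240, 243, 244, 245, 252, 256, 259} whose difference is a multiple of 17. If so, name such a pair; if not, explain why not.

No, no such pair exists.

Two integers differ by a multiple of 17 exactly when they have the same residue mod 17. The residues are 76↦8, 85↦0, 88↦3, 129↦10, 130↦11, 149↦13, 162↦9, 169↦16, 219↦15, 240↦2, 243↦5, 244↦6, 245↦7, 252↦14, 256↦1, 259↦4.
All 16 residues are distinct, so no two elements differ by a multiple of 17.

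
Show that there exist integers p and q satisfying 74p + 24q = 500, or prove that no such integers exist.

p = 10, q = -10

Since gcd(74, 24) = 2 and 500 = 2·250, Bézout's identity guarantees a solution.
Dividing through by 2 reduces the equation to 37p + 12q = 250.
Euclidean algorithm: 37 = 3·12 + 1, 12 = 12·1 + 0.
Working back up the chain: 1 = 37 − 3·12. So 37·1 + 12·(-3) = 1.
Times 250: 37·250 + 12·(-750) = 250, so (250, -750) solves it.
Subtracting 20·12 from p and adding 20·37 to q gives the tidier solution (10, -10).
Check: 74·10 + 24·(-10) = 740 − 240 = 500. ✓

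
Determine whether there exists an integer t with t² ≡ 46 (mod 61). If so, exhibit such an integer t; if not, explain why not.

t = 31

Take t = 31. Then 31² = 961 = 15·61 + 46, so 31² ≡ 46 (mod 61).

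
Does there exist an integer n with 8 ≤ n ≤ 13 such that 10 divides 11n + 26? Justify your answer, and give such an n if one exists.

The values of 11n + 26 for n = 8, 9, …, 13 are 114, 125, 136, 147, 158, 169; reduced mod 10 these are 4, 5, 6, 7, 8, 9.
Since 0 is absent from this list, 10 ∤ 11n + 26 for every n with 8 ≤ n ≤ 13.

No such integer n in that range exists.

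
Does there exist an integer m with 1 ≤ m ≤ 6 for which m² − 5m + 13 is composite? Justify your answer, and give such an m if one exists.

At m = 4: 4² − 5·4 + 13 = 9 = 3·3, which is composite.

m = 4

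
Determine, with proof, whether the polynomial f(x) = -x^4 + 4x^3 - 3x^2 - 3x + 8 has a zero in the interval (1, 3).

f(1) = 5 and f(3) = -1, which have opposite signs.
As a polynomial, f is continuous on every closed interval.
By the Intermediate Value Theorem f must vanish at some point of (1, 3).

Such a root exists.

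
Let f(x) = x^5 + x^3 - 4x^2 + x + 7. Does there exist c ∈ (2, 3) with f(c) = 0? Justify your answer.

No such root exists.

The endpoint values f(2) = 33 and f(3) = 244 are both positive. Claim: f(x) > 0 for every x in (2, 3).
Shift to the endpoint 2: with x = 2 + u (0 < u < 1), one computes f(2 + u) = u^5 + 10u^4 + 41u^3 + 82u^2 + 77u + 33.
The nonzero coefficients here are all positive, so for u > 0 every term is positive (or zero), and the constant term 33 is strictly positive.
Therefore f(x) > 0 throughout (2, 3), and f has no zero there.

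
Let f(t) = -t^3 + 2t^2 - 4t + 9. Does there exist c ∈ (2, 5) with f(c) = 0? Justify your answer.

Such a root exists.

f(2) = 1 and f(5) = -86, which have opposite signs.
As a polynomial, f is continuous on every closed interval.
So by the Intermediate Value Theorem there is a c strictly between 2 and 5 with f(c) = 0.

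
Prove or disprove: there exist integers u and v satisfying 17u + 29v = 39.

u = 4, v = -1

17 and 29 are coprime, so 17u + 29v ranges over all of ℤ.
Euclidean algorithm: 29 = 1·17 + 12, 17 = 1·12 + 5, 12 = 2·5 + 2, 5 = 2·2 + 1, 2 = 2·1 + 0.
Working back up the chain: 1 = 5 − 2·2 = 5 − 2·(12 − 2·5) = −2·12 + 5·5 = −2·12 + 5·(17 − 1·12) = 5·17 − 7·12 = 5·17 − 7·(29 − 1·17) = −7·29 + 12·17. So 17·12 + 29·(-7) = 1.
Multiplying through by 39: u = 12·39 = 468, v = (-7)·39 = -273 is a solution.
Shifting by a multiple of (29, −17) keeps it a solution: u = 468 − 16·29 = 4, v = -273 + 16·17 = -1.
Check: 17·4 + 29·(-1) = 68 − 29 = 39. ✓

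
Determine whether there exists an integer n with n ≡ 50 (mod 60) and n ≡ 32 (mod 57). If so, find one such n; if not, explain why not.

gcd(60, 57) = 3. A simultaneous solution exists iff 50 ≡ 32 (mod 3); here 50 mod 3 = 2 = 32 mod 3, so it does.
Write n = 50 + 60t. Then 60t ≡ 32 − 50 ≡ 39 (mod 57); dividing through by 3 gives 20t ≡ 13 (mod 19).
20 ≡ 1 (mod 19), so this reads 1t ≡ 13 (mod 19). So t ≡ 13 (mod 19).
Then n = 50 + 60·13 = 830.
Check: 830 mod 60 = 50, 830 mod 57 = 32. ✓

n = 830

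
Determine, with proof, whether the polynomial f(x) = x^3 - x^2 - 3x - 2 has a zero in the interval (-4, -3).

The endpoint values f(-4) = -70 and f(-3) = -29 are both negative. Claim: f(x) < 0 for every x in (-4, -3).
Shift to the endpoint -3: with x = -3 − u (0 < u < 1), one computes f(-3 − u) = -u^3 - 10u^2 - 30u - 29.
The nonzero coefficients here are all negative, so for u > 0 every term is negative (or zero), and the constant term -29 is strictly negative.
Therefore f(x) < 0 throughout (-4, -3), and f has no zero there.

No.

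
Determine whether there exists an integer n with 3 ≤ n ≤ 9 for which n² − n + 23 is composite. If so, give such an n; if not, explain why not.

n = 9

At n = 9: 9² − 9 + 23 = 95 = 5·19, which is composite.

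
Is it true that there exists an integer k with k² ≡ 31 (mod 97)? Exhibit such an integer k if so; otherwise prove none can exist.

Take k = 15. Then 15² = 225 = 2·97 + 31, so 15² ≡ 31 (mod 97).

k = 15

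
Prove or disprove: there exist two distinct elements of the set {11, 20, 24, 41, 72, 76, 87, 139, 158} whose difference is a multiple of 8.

11 and 139 are such a pair.

Reduce each element mod 8: 11↦3, 20↦4, 24↦0, 41↦1, 72↦0, 76↦4, 87↦7, 139↦3, 158↦6. The residue 3 repeats (at 11 and 139), and 139 − 11 = 128 = 16·8.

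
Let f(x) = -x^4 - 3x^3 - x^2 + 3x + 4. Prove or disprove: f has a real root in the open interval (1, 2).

f(1) = 2 and f(2) = -34, which have opposite signs.
f is continuous everywhere (it is a polynomial), in particular on [1, 2].
By the Intermediate Value Theorem f must vanish at some point of (1, 2).

Such a root exists.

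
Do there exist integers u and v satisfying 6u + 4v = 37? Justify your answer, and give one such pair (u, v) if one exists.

Any value of 6u + 4v is a multiple of gcd(6, 4) = 2.
But 37 is not a multiple of 2 (it leaves remainder 1).
Therefore 6u + 4v = 37 has no solution in integers.

No such integers exist.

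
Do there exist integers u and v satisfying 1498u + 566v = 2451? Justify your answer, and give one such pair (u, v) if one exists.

Both 1498 and 566 are divisible by gcd(1498, 566) = 2, hence so is any combination 1498u + 566v.
But 2451 = 2·1225 + 1, so 2 ∤ 2451.
Hence no integers u, v satisfy the equation.

No, no such integers exist.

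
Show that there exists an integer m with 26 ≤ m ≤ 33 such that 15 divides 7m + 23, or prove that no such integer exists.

For m = 26, 27, …, 30 the values 205, 212, 219, 226, 233 are not multiples of 15. Try m = 31: 7·31 + 23 = 240 = 16·15, which is divisible by 15.

m = 31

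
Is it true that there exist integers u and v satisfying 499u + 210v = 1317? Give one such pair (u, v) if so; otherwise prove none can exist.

499 and 210 are coprime, so 499u + 210v ranges over all of ℤ.
Euclidean algorithm: 499 = 2·210 + 79, 210 = 2·79 + 52, 79 = 1·52 + 27, 52 = 1·27 + 25, 27 = 1·25 + 2, 25 = 12·2 + 1, 2 = 2·1 + 0.
Back-substituting, 1 = 25 − 12·2 = 25 − 12·(27 − 1·25) = −12·27 + 13·25 = −12·27 + 13·(52 − 1·27) = 13·52 − 25·27 = 13·52 − 25·(79 − 1·52) = −25·79 + 38·52 = −25·79 + 38·(210 − 2·79) = 38·210 − 101·79 = 38·210 − 101·(499 − 2·210) = −101·499 + 240·210; that is, 499·(-101) + 210·240 = 1.
Multiplying through by 1317: u = (-101)·1317 = -133017, v = 240·1317 = 316080 is a solution.
Shifting by a multiple of (210, −499) keeps it a solution: u = -133017 + 634·210 = 123, v = 316080 − 634·499 = -286.
Check: 499·123 + 210·(-286) = 61377 − 60060 = 1317. ✓

u = 123, v = -286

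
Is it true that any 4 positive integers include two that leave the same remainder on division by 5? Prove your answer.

No, the set {17, 18, 19, 20} is a counterexample.

Consider the 4 integers 17, 18, 19, 20. They lie in distinct residue classes modulo 5, since 4 ≤ 5.
Hence this collection has no pair with equal remainders mod 5, disproving the claim.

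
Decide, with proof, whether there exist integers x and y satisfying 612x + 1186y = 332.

x = 392, y = -202

Since gcd(612, 1186) = 2 and 332 = 2·166, Bézout's identity guarantees a solution.
Dividing through by 2 reduces the equation to 306x + 593y = 166.
Dividing repeatedly: 593 = 1·306 + 287, 306 = 1·287 + 19, 287 = 15·19 + 2, 19 = 9·2 + 1, 2 = 2·1 + 0.
Back-substituting, 1 = 19 − 9·2 = 19 − 9·(287 − 15·19) = −9·287 + 136·19 = −9·287 + 136·(306 − 1·287) = 136·306 − 145·287 = 136·306 − 145·(593 − 1·306) = −145·593 + 281·306; that is, 306·281 + 593·(-145) = 1.
Multiplying through by 166: x = 281·166 = 46646, y = (-145)·166 = -24070 is a solution.
Shifting by a multiple of (593, −306) keeps it a solution: x = 46646 − 78·593 = 392, y = -24070 + 78·306 = -202.
Check: 612·392 + 1186·(-202) = 239904 − 239572 = 332. ✓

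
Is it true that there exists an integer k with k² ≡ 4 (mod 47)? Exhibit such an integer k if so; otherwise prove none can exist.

k = 45

Take k = 45. Then 45² = 2025 = 43·47 + 4, so 45² ≡ 4 (mod 47).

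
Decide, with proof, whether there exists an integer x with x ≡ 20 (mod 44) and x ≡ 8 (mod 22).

There is no such integer.

Reduce both congruences modulo 22, which divides 44 and 22: they say x ≡ 20 (mod 22) and x ≡ 8 (mod 22).
These are incompatible: 20 − 8 = 12 is not divisible by 22.
Therefore no such x exists.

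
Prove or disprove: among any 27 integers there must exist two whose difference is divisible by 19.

Yes, this is always true.

Partition the integers by their residue mod 19; there are 19 classes.
With 27 integers and only 19 classes, the pigeonhole principle forces two of them, say a and b, into the same class.
Their difference a − b is then a multiple of 19.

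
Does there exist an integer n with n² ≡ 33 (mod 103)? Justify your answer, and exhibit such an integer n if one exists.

n = 62 works: 62² = 3844, and 3844 − 33 = 3811 = 37·103.

n = 62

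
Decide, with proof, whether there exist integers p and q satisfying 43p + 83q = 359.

Since gcd(43, 83) = 1, every integer is an integer combination of 43 and 83.
Euclidean algorithm: 83 = 1·43 + 40, 43 = 1·40 + 3, 40 = 13·3 + 1, 3 = 3·1 + 0.
Back-substituting, 1 = 40 − 13·3 = 40 − 13·(43 − 1·40) = −13·43 + 14·40 = −13·43 + 14·(83 − 1·43) = 14·83 − 27·43; that is, 43·(-27) + 83·14 = 1.
Times 359: 43·(-9693) + 83·5026 = 359, so (-9693, 5026) solves it.
Shifting by a multiple of (83, −43) keeps it a solution: p = -9693 + 117·83 = 18, q = 5026 − 117·43 = -5.
Check: 43·18 + 83·(-5) = 774 − 415 = 359. ✓

p = 18, q = -5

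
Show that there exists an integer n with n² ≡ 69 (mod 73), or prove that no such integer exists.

n = 19

n = 19 works: 19² = 361, and 361 − 69 = 292 = 4·73.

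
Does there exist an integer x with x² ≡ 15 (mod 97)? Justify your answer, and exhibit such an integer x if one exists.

There is no such integer.

Apply Euler's criterion with the prime 97: 15 is a quadratic residue iff 15^48 ≡ 1 (mod 97), and a non-residue iff it is ≡ −1.
Squaring successively (mod 97): 15^2 = 225 ≡ 31; 15^4 ≡ 31² = 961 ≡ 88; 15^8 ≡ 88² = 7744 ≡ 81; 15^16 ≡ 81² = 6561 ≡ 62; 15^32 ≡ 62² = 3844 ≡ 61.
Since 48 = 32 + 16, 15^48 ≡ 61 · 62; multiplying out mod 97: 61·62 = 3782 ≡ 96. Thus 15^48 ≡ 96 ≡ −1 (mod 97).
The value −1 means 15 is a non-residue modulo 97, so x² ≡ 15 (mod 97) is impossible.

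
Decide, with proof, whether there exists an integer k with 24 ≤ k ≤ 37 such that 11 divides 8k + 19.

Scanning upward from k = 24 gives 211, 219, 227, 235, 243, 251, 259, 267, none divisible by 11. Try k = 32: 8·32 + 19 = 275 = 25·11, which is divisible by 11.

k = 32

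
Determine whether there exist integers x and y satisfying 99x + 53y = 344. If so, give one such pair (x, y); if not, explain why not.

x = 19, y = -29

Since gcd(99, 53) = 1, every integer is an integer combination of 99 and 53.
Dividing repeatedly: 99 = 1·53 + 46, 53 = 1·46 + 7, 46 = 6·7 + 4, 7 = 1·4 + 3, 4 = 1·3 + 1, 3 = 3·1 + 0.
Back-substituting, 1 = 4 − 1·3 = 4 − (7 − 1·4) = −7 + 2·4 = −7 + 2·(46 − 6·7) = 2·46 − 13·7 = 2·46 − 13·(53 − 1·46) = −13·53 + 15·46 = −13·53 + 15·(99 − 1·53) = 15·99 − 28·53; that is, 99·15 + 53·(-28) = 1.
Times 344: 99·5160 + 53·(-9632) = 344, so (5160, -9632) solves it.
Subtracting 97·53 from x and adding 97·99 to y gives the tidier solution (19, -29).
Check: 99·19 + 53·(-29) = 1881 − 1537 = 344. ✓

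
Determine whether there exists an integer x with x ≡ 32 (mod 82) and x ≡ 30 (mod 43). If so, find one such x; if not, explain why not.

x = 1836

The moduli 82 and 43 are coprime, so by the Chinese Remainder Theorem a unique solution modulo 3526 exists.
Any solution of the first congruence is x = 32 + 82t; substituting into the second, 82t ≡ 30 − 32 ≡ 41 (mod 43).
82 ≡ 39 (mod 43), so this reads 39t ≡ 41 (mod 43). Invert 39 mod 43 by the Euclidean algorithm: 43 = 1·39 + 4, 39 = 9·4 + 3, 4 = 1·3 + 1, 3 = 3·1 + 0; back-substituting, 1 = 4 − 1·3 = 4 − (39 − 9·4) = −39 + 10·4 = −39 + 10·(43 − 1·39) = 10·43 − 11·39. Hence 39·(-11) ≡ 1, so 39⁻¹ ≡ -11 ≡ 32 (mod 43).
Multiplying by 32: t ≡ 32·41 = 1312 ≡ 22 (mod 43).
Taking t = 22 gives x = 32 + 82·22 = 1836.
Check: 1836 mod 82 = 32, 1836 mod 43 = 30. ✓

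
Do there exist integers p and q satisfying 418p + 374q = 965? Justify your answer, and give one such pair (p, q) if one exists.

No such integers exist.

Both 418 and 374 are divisible by gcd(418, 374) = 22, hence so is any combination 418p + 374q.
However 965 leaves remainder 19 on division by 22.
So the equation is unsolvable over ℤ.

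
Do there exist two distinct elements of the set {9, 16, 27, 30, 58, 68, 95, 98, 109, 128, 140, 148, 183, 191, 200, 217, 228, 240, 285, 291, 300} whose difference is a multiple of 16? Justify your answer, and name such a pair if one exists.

Reduce each element mod 16: 9↦9, 16↦0, 27↦11, 30↦14, 58↦10, 68↦4, 95↦15, 98↦2, 109↦13, 128↦0, 140↦12, 148↦4, 183↦7, 191↦15, 200↦8, 217↦9, 228↦4, 240↦0, 285↦13, 291↦3, 300↦12. The residue 9 repeats (at 9 and 217), and 217 − 9 = 208 = 13·16.

Yes: 9 and 217.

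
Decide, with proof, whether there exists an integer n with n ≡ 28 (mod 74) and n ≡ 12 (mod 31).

Since 74 and 31 share no common factor, CRT says the pair of congruences has a solution (unique mod 2294).
Write n = 28 + 74t and require 28 + 74t ≡ 12 (mod 31), i.e. 74t ≡ 15 (mod 31).
74 ≡ 12 (mod 31), so this reads 12t ≡ 15 (mod 31). Note 12·13 = 156 ≡ 1 (mod 31) (as 156 − 1 = 5·31), so 12⁻¹ ≡ 13.
Therefore t ≡ 13·15 = 195 ≡ 9 (mod 31).
With t = 9: n = 28 + 74·9 = 694.
Verify: 694 = 9·74 + 28 and 694 = 22·31 + 12. ✓

n = 694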